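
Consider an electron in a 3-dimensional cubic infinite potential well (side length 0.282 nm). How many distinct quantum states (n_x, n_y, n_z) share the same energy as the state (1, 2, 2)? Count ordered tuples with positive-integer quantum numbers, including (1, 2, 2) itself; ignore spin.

The level has n_x² + n_y² + n_z² = 9. The ordered positive-integer solutions are (1, 2, 2), (2, 1, 2), (2, 2, 1).
That gives 3 states.

degeneracy = 3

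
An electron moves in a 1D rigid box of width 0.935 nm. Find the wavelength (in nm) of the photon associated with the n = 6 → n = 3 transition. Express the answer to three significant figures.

λ = 107 nm

E_1 = h²/(8m_eL²) = 6.892×10^-20 J, so ΔE = (6² − 3²)E_1 = 1.861×10^-18 J.
λ = hc/ΔE = (6.626×10^-34·2.998×10^8)/1.861×10^-18 = 1.07×10^-7 m = 107 nm.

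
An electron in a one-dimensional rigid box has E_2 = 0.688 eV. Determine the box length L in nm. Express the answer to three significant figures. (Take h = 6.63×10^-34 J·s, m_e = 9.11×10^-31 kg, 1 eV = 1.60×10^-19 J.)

From E_n = n²h²/(8m_eL²), L = n·h/√(8m_eE_n).
E_2 = 0.688 eV = 1.101×10^-19 J, so L = 2·6.63×10^-34/√(8·9.11×10^-31·1.101×10^-19) = 1.48×10^-9 m = 1.48 nm.

L = 1.48 nm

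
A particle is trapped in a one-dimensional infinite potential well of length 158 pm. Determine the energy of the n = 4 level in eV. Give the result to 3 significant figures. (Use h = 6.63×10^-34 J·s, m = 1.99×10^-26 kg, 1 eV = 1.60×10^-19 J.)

E_4 = 0.0111 eV

For an infinite well E_n = n²h²/(8mL²), so E_1 = h²/(8mL²) = (6.63×10^-34)²/(8·1.99×10^-26·(1.58×10^-10 m)²) = 1.106×10^-22 J.
Then E_4 = 4²·E_1 = 16·1.106×10^-22 J = 1.770×10^-21 J.
Converting, E_4 = 1.770×10^-21 J / (1.60×10^-19 J/eV) = 0.0111 eV.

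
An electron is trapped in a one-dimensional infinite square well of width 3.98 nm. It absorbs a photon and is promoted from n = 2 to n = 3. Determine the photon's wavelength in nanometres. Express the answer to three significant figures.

λ = 1.04×10^4 nm

E_1 = h²/(8m_eL²) = 3.803×10^-21 J, so ΔE = (3² − 2²)E_1 = 1.902×10^-20 J.
λ = hc/ΔE = (6.626×10^-34·2.998×10^8)/1.902×10^-20 = 1.04×10^-5 m = 1.04×10^4 nm.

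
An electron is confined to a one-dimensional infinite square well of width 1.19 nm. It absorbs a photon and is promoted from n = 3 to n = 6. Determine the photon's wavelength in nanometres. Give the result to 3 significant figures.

E_1 = h²/(8m_eL²) = 4.254×10^-20 J, so ΔE = (6² − 3²)E_1 = 1.149×10^-18 J.
λ = hc/ΔE = (6.626×10^-34·2.998×10^8)/1.149×10^-18 = 1.73×10^-7 m = 173 nm.

λ = 173 nm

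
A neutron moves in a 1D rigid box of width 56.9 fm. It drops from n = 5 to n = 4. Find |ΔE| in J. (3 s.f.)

E_1 = h²/(8m_nL²) = 1.012×10^-14 J.
|ΔE| = |5² − 4²|·E_1 = 9·1.012×10^-14 J = 9.11×10^-14 J.

|ΔE| = 9.11×10^-14 J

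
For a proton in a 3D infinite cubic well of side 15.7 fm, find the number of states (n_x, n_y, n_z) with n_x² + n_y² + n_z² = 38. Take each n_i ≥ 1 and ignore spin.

degeneracy = 9

The level has n_x² + n_y² + n_z² = 38. The ordered positive-integer solutions are (1, 1, 6), (1, 6, 1), (2, 3, 5), (2, 5, 3), (3, 2, 5), (3, 5, 2), (5, 2, 3), (5, 3, 2), (6, 1, 1).
That gives 9 states.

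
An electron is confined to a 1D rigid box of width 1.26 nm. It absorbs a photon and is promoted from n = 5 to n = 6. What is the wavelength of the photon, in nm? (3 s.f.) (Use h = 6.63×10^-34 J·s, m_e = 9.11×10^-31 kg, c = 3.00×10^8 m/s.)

λ = 476 nm

E_1 = h²/(8m_eL²) = 3.799×10^-20 J, so ΔE = (6² − 5²)E_1 = 4.179×10^-19 J.
λ = hc/ΔE = (6.63×10^-34·3.00×10^8)/4.179×10^-19 = 4.76×10^-7 m = 476 nm.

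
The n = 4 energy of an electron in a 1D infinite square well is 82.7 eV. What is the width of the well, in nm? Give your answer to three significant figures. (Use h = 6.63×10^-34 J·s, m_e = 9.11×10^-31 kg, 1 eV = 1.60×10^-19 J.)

From E_n = n²h²/(8m_eL²), L = n·h/√(8m_eE_n).
E_4 = 82.7 eV = 1.323×10^-17 J, so L = 4·6.63×10^-34/√(8·9.11×10^-31·1.323×10^-17) = 2.70×10^-10 m = 0.270 nm.

L = 0.270 nm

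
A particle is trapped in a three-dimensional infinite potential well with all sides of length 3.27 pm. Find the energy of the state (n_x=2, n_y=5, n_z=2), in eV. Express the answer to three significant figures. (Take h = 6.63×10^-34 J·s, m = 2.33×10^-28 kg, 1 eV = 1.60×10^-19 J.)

E = 4.55×10^3 eV

For a 3D rectangular well E = (h²/8m)·Σ n_i²/L_i² = (6.63×10^-34)²/(8·2.33×10^-28) · [2²/(3.27 pm)² + 5²/(3.27 pm)² + 2²/(3.27 pm)²].
Evaluating gives E = 7.278×10^-16 J = 4.55×10^3 eV.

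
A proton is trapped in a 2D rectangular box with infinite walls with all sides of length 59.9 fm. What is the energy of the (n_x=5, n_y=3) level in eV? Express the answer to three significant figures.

E = 1.94×10^6 eV

For a 2D rectangular well E = (h²/8m_p)·Σ n_i²/L_i² = (6.626×10^-34)²/(8·1.673×10^-27) · [5²/(59.9 fm)² + 3²/(59.9 fm)²].
Evaluating gives E = 3.108×10^-13 J = 1.94×10^6 eV.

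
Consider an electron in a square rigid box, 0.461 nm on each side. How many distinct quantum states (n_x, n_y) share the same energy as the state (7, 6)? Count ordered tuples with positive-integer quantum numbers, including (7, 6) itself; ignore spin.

degeneracy = 4

The level has n_x² + n_y² = 85. The ordered positive-integer solutions are (2, 9), (6, 7), (7, 6), (9, 2).
That gives 4 states.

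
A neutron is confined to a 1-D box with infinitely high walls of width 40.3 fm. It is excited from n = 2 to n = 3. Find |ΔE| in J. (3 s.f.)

E_1 = h²/(8m_nL²) = 2.017×10^-14 J.
|ΔE| = |2² − 3²|·E_1 = 5·2.017×10^-14 J = 1.01×10^-13 J.

|ΔE| = 1.01×10^-13 J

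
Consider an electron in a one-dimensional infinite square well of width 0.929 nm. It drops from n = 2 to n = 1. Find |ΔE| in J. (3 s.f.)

E_1 = h²/(8m_eL²) = 6.981×10^-20 J.
|ΔE| = |2² − 1²|·E_1 = 3·6.981×10^-20 J = 2.09×10^-19 J.

|ΔE| = 2.09×10^-19 J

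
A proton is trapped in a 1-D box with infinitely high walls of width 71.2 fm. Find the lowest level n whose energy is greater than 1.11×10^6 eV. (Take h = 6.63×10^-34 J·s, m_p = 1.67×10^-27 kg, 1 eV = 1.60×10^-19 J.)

n = 6

E_1 = h²/(8m_pL²) = 6.490×10^-15 J = 4.056×10^4 eV.
Need n² > 1.11×10^6/4.056×10^4 = 27.37, i.e. n > 5.232.
The smallest integer satisfying this is n = 6.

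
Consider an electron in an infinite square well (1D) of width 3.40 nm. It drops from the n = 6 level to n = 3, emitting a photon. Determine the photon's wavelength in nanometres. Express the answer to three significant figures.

λ = 1.41×10^3 nm

E_1 = h²/(8m_eL²) = 5.212×10^-21 J, so ΔE = (6² − 3²)E_1 = 1.407×10^-19 J.
λ = hc/ΔE = (6.626×10^-34·2.998×10^8)/1.407×10^-19 = 1.41×10^-6 m = 1.41×10^3 nm.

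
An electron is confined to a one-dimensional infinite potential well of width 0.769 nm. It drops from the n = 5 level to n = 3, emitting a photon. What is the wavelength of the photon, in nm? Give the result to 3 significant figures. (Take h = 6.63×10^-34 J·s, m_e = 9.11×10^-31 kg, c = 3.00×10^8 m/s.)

λ = 122 nm

E_1 = h²/(8m_eL²) = 1.020×10^-19 J, so ΔE = (5² − 3²)E_1 = 1.632×10^-18 J.
λ = hc/ΔE = (6.63×10^-34·3.00×10^8)/1.632×10^-18 = 1.22×10^-7 m = 122 nm.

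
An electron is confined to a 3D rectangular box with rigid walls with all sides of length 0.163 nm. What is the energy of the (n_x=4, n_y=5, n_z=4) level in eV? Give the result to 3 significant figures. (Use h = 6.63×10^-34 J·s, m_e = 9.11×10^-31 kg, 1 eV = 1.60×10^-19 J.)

E = 809 eV

For a 3D rectangular well E = (h²/8m_e)·Σ n_i²/L_i² = (6.63×10^-34)²/(8·9.11×10^-31) · [4²/(0.163 nm)² + 5²/(0.163 nm)² + 4²/(0.163 nm)²].
Evaluating gives E = 1.294×10^-16 J = 809 eV.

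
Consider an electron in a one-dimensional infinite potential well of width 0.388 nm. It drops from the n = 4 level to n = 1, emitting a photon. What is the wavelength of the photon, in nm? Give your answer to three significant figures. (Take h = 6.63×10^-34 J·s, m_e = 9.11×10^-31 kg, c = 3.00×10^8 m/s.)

E_1 = h²/(8m_eL²) = 4.006×10^-19 J, so ΔE = (4² − 1²)E_1 = 6.009×10^-18 J.
λ = hc/ΔE = (6.63×10^-34·3.00×10^8)/6.009×10^-18 = 3.31×10^-8 m = 33.1 nm.

λ = 33.1 nm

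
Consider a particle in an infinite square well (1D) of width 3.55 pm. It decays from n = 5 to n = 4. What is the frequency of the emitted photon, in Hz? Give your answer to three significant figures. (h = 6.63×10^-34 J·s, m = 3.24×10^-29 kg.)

f = 1.83×10^18 Hz

E_1 = h²/(8mL²) = 1.346×10^-16 J and ΔE = (5² − 4²)E_1 = 1.211×10^-15 J.
f = ΔE/h = 1.211×10^-15/6.63×10^-34 = 1.83×10^18 Hz.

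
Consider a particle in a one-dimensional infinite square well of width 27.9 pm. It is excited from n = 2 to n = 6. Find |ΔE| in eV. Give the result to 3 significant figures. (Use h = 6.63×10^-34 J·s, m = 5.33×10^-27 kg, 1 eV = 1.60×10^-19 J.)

|ΔE| = 2.65 eV

E_1 = h²/(8mL²) = 1.324×10^-20 J.
|ΔE| = |2² − 6²|·E_1 = 32·1.324×10^-20 J = 4.237×10^-19 J = 2.65 eV.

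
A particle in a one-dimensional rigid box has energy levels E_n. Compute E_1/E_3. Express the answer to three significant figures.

0.111

E_n ∝ n², so E_1/E_3 = 1²/3² = 1/9 = 0.111.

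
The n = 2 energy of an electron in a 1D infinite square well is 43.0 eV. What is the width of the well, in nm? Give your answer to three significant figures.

From E_n = n²h²/(8m_eL²), L = n·h/√(8m_eE_n).
E_2 = 43.0 eV = 6.889×10^-18 J, so L = 2·6.626×10^-34/√(8·9.109×10^-31·6.889×10^-18) = 1.87×10^-10 m = 0.187 nm.

L = 0.187 nm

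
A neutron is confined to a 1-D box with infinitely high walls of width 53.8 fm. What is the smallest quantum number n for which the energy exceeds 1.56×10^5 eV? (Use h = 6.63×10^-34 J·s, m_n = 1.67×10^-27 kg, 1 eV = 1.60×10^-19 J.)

E_1 = h²/(8m_nL²) = 1.137×10^-14 J = 7.106×10^4 eV.
Need n² > 1.56×10^5/7.106×10^4 = 2.195, i.e. n > 1.482.
The smallest integer satisfying this is n = 2.

n = 2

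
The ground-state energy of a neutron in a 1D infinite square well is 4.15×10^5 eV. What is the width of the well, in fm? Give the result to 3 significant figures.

From E_n = n²h²/(8m_nL²), L = n·h/√(8m_nE_n).
E_1 = 4.15×10^5 eV = 6.648×10^-14 J, so L = 1·6.626×10^-34/√(8·1.675×10^-27·6.648×10^-14) = 2.22×10^-14 m = 22.2 fm.

L = 22.2 fm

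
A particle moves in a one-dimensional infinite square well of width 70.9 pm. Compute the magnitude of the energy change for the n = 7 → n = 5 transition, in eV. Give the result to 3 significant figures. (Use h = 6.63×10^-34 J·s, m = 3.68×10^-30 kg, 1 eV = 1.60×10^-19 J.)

|ΔE| = 446 eV

E_1 = h²/(8mL²) = 2.970×10^-18 J.
|ΔE| = |7² − 5²|·E_1 = 24·2.970×10^-18 J = 7.128×10^-17 J = 446 eV.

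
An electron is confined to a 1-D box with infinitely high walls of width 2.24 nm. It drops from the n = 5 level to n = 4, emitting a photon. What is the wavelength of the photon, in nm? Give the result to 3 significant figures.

E_1 = h²/(8m_eL²) = 1.201×10^-20 J, so ΔE = (5² − 4²)E_1 = 1.081×10^-19 J.
λ = hc/ΔE = (6.626×10^-34·2.998×10^8)/1.081×10^-19 = 1.84×10^-6 m = 1.84×10^3 nm.

λ = 1.84×10^3 nm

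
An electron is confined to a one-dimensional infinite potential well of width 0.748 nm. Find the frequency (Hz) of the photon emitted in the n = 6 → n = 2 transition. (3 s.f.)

f = 5.20×10^15 Hz

E_1 = h²/(8m_eL²) = 1.077×10^-19 J and ΔE = (6² − 2²)E_1 = 3.446×10^-18 J.
f = ΔE/h = 3.446×10^-18/6.626×10^-34 = 5.20×10^15 Hz.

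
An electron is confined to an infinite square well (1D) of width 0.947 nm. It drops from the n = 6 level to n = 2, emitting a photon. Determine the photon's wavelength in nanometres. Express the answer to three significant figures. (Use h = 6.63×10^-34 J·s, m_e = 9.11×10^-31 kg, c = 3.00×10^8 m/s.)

E_1 = h²/(8m_eL²) = 6.725×10^-20 J, so ΔE = (6² − 2²)E_1 = 2.152×10^-18 J.
λ = hc/ΔE = (6.63×10^-34·3.00×10^8)/2.152×10^-18 = 9.24×10^-8 m = 92.4 nm.

λ = 92.4 nm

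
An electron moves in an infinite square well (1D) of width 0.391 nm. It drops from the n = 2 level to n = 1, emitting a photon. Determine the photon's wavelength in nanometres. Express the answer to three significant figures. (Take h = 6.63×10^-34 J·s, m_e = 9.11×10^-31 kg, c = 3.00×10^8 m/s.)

E_1 = h²/(8m_eL²) = 3.945×10^-19 J, so ΔE = (2² − 1²)E_1 = 1.183×10^-18 J.
λ = hc/ΔE = (6.63×10^-34·3.00×10^8)/1.183×10^-18 = 1.68×10^-7 m = 168 nm.

λ = 168 nm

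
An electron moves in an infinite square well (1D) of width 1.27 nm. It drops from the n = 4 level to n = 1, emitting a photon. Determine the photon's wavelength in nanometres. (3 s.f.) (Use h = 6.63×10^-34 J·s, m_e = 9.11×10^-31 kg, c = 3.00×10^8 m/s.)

λ = 355 nm

E_1 = h²/(8m_eL²) = 3.739×10^-20 J, so ΔE = (4² − 1²)E_1 = 5.609×10^-19 J.
λ = hc/ΔE = (6.63×10^-34·3.00×10^8)/5.609×10^-19 = 3.55×10^-7 m = 355 nm.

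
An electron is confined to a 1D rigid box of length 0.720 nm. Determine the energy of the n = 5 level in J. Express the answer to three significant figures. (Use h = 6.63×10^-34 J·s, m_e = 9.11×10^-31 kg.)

E_5 = 2.91×10^-18 J

For an infinite well E_n = n²h²/(8m_eL²), so E_1 = h²/(8m_eL²) = (6.63×10^-34)²/(8·9.11×10^-31·(7.20×10^-10 m)²) = 1.163×10^-19 J.
Then E_5 = 5²·E_1 = 25·1.163×10^-19 J = 2.91×10^-18 J.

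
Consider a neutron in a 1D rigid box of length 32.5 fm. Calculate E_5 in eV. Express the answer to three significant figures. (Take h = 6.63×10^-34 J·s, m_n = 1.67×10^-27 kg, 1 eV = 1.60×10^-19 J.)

E_5 = 4.87×10^6 eV

For an infinite well E_n = n²h²/(8m_nL²), so E_1 = h²/(8m_nL²) = (6.63×10^-34)²/(8·1.67×10^-27·(3.25×10^-14 m)²) = 3.115×10^-14 J.
Then E_5 = 5²·E_1 = 25·3.115×10^-14 J = 7.787×10^-13 J.
Converting, E_5 = 7.787×10^-13 J / (1.60×10^-19 J/eV) = 4.87×10^6 eV.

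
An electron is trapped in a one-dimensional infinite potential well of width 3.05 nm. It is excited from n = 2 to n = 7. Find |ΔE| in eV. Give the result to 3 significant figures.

|ΔE| = 1.82 eV

E_1 = h²/(8m_eL²) = 6.477×10^-21 J.
|ΔE| = |2² − 7²|·E_1 = 45·6.477×10^-21 J = 2.915×10^-19 J = 1.82 eV.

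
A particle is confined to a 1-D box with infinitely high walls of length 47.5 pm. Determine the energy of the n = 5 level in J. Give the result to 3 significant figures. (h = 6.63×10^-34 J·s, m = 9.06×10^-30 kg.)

E_5 = 6.72×10^-17 J

For an infinite well E_n = n²h²/(8mL²), so E_1 = h²/(8mL²) = (6.63×10^-34)²/(8·9.06×10^-30·(4.75×10^-11 m)²) = 2.688×10^-18 J.
Then E_5 = 5²·E_1 = 25·2.688×10^-18 J = 6.72×10^-17 J.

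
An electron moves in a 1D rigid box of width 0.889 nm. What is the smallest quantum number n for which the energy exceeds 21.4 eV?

n = 7

E_1 = h²/(8m_eL²) = 7.623×10^-20 J = 0.4758 eV.
Need n² > 21.4/0.4758 = 44.98, i.e. n > 6.707.
The smallest integer satisfying this is n = 7.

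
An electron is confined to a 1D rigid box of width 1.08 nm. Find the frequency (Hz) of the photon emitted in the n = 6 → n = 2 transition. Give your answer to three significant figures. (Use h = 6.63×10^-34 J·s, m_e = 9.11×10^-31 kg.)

f = 2.50×10^15 Hz

E_1 = h²/(8m_eL²) = 5.171×10^-20 J and ΔE = (6² − 2²)E_1 = 1.655×10^-18 J.
f = ΔE/h = 1.655×10^-18/6.63×10^-34 = 2.50×10^15 Hz.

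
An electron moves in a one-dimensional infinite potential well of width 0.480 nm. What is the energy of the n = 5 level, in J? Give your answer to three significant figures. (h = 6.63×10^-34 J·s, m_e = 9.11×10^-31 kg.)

E_5 = 6.54×10^-18 J

For an infinite well E_n = n²h²/(8m_eL²), so E_1 = h²/(8m_eL²) = (6.63×10^-34)²/(8·9.11×10^-31·(4.80×10^-10 m)²) = 2.618×10^-19 J.
Then E_5 = 5²·E_1 = 25·2.618×10^-19 J = 6.54×10^-18 J.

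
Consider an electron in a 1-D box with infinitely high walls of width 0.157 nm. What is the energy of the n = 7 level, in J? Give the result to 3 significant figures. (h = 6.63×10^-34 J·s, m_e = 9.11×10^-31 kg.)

For an infinite well E_n = n²h²/(8m_eL²), so E_1 = h²/(8m_eL²) = (6.63×10^-34)²/(8·9.11×10^-31·(1.57×10^-10 m)²) = 2.447×10^-18 J.
Then E_7 = 7²·E_1 = 49·2.447×10^-18 J = 1.20×10^-16 J.

E_7 = 1.20×10^-16 J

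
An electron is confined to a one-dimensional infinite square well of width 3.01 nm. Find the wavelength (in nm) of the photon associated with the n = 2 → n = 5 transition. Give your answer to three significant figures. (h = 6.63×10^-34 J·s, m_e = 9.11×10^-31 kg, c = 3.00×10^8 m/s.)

λ = 1.42×10^3 nm

E_1 = h²/(8m_eL²) = 6.657×10^-21 J, so ΔE = (5² − 2²)E_1 = 1.398×10^-19 J.
λ = hc/ΔE = (6.63×10^-34·3.00×10^8)/1.398×10^-19 = 1.42×10^-6 m = 1.42×10^3 nm.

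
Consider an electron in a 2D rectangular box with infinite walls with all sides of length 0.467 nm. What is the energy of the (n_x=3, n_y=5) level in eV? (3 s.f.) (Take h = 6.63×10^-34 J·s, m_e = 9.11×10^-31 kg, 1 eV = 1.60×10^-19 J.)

For a 2D rectangular well E = (h²/8m_e)·Σ n_i²/L_i² = (6.63×10^-34)²/(8·9.11×10^-31) · [3²/(0.467 nm)² + 5²/(0.467 nm)²].
Evaluating gives E = 9.403×10^-18 J = 58.8 eV.

E = 58.8 eV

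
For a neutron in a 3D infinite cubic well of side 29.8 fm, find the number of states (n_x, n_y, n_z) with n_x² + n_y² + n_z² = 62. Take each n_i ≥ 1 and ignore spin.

The level has n_x² + n_y² + n_z² = 62. The ordered positive-integer solutions are (1, 5, 6), (1, 6, 5), (2, 3, 7), (2, 7, 3), (3, 2, 7), (3, 7, 2), (5, 1, 6), (5, 6, 1), (6, 1, 5), (6, 5, 1), (7, 2, 3), (7, 3, 2).
That gives 12 states.

degeneracy = 12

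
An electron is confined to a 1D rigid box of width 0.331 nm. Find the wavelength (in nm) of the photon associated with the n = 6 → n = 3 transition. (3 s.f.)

λ = 13.4 nm

E_1 = h²/(8m_eL²) = 5.499×10^-19 J, so ΔE = (6² − 3²)E_1 = 1.485×10^-17 J.
λ = hc/ΔE = (6.626×10^-34·2.998×10^8)/1.485×10^-17 = 1.34×10^-8 m = 13.4 nm.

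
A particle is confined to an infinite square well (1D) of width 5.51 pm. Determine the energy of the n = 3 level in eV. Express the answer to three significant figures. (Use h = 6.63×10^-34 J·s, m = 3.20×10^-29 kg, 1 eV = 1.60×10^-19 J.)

E_3 = 3.18×10^3 eV

For an infinite well E_n = n²h²/(8mL²), so E_1 = h²/(8mL²) = (6.63×10^-34)²/(8·3.20×10^-29·(5.51×10^-12 m)²) = 5.656×10^-17 J.
Then E_3 = 3²·E_1 = 9·5.656×10^-17 J = 5.090×10^-16 J.
Converting, E_3 = 5.090×10^-16 J / (1.60×10^-19 J/eV) = 3.18×10^3 eV.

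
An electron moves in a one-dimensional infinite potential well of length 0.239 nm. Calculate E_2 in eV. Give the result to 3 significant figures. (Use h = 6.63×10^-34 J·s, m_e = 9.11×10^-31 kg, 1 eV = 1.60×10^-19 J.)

E_2 = 26.4 eV

For an infinite well E_n = n²h²/(8m_eL²), so E_1 = h²/(8m_eL²) = (6.63×10^-34)²/(8·9.11×10^-31·(2.39×10^-10 m)²) = 1.056×10^-18 J.
Then E_2 = 2²·E_1 = 4·1.056×10^-18 J = 4.224×10^-18 J.
Converting, E_2 = 4.224×10^-18 J / (1.60×10^-19 J/eV) = 26.4 eV.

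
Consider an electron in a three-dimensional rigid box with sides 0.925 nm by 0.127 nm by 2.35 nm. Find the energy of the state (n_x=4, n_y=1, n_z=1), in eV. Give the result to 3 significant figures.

For a 3D rectangular well E = (h²/8m_e)·Σ n_i²/L_i² = (6.626×10^-34)²/(8·9.109×10^-31) · [4²/(0.925 nm)² + 1²/(0.127 nm)² + 1²/(2.35 nm)²].
Evaluating gives E = 4.873×10^-18 J = 30.4 eV.

E = 30.4 eV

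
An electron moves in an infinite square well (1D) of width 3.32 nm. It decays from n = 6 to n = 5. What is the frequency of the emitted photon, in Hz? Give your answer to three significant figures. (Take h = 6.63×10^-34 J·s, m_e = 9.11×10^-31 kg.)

E_1 = h²/(8m_eL²) = 5.472×10^-21 J and ΔE = (6² − 5²)E_1 = 6.019×10^-20 J.
f = ΔE/h = 6.019×10^-20/6.63×10^-34 = 9.08×10^13 Hz.

f = 9.08×10^13 Hz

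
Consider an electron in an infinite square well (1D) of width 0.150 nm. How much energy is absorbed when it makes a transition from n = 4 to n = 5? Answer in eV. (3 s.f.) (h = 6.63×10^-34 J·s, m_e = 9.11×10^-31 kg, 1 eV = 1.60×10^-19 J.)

E_1 = h²/(8m_eL²) = 2.681×10^-18 J.
|ΔE| = |4² − 5²|·E_1 = 9·2.681×10^-18 J = 2.413×10^-17 J = 151 eV.

|ΔE| = 151 eV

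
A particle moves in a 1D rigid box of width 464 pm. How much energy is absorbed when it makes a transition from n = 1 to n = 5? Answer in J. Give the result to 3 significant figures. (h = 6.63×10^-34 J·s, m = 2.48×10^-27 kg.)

|ΔE| = 2.47×10^-21 J

E_1 = h²/(8mL²) = 1.029×10^-22 J.
|ΔE| = |1² − 5²|·E_1 = 24·1.029×10^-22 J = 2.47×10^-21 J.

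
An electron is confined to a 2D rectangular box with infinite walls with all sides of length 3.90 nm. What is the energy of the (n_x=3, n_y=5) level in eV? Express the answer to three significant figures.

E = 0.841 eV

For a 2D rectangular well E = (h²/8m_e)·Σ n_i²/L_i² = (6.626×10^-34)²/(8·9.109×10^-31) · [3²/(3.90 nm)² + 5²/(3.90 nm)²].
Evaluating gives E = 1.347×10^-19 J = 0.841 eV.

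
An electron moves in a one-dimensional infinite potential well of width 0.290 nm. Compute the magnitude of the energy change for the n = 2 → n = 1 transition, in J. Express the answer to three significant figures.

E_1 = h²/(8m_eL²) = 7.164×10^-19 J.
|ΔE| = |2² − 1²|·E_1 = 3·7.164×10^-19 J = 2.15×10^-18 J.

|ΔE| = 2.15×10^-18 J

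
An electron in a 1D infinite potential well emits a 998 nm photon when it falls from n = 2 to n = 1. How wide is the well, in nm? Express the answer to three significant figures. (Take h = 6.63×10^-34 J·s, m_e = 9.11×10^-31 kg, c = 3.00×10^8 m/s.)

L = 0.953 nm

The photon carries ΔE = hc/λ = 6.63×10^-34·3.00×10^8/9.98×10^-7 m = 1.993×10^-19 J.
Since ΔE = (2² − 1²)E_1, E_1 = 6.643×10^-20 J, and L = h/√(8m_eE_1) = 9.53×10^-10 m = 0.953 nm.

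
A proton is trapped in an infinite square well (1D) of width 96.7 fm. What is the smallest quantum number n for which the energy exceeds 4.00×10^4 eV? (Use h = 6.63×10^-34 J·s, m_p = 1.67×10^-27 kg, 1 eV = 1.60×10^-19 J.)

n = 2

E_1 = h²/(8m_pL²) = 3.519×10^-15 J = 2.199×10^4 eV.
Need n² > 4.00×10^4/2.199×10^4 = 1.819, i.e. n > 1.349.
The smallest integer satisfying this is n = 2.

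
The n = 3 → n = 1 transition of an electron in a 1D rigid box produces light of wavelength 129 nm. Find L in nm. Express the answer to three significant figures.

L = 0.559 nm

The photon carries ΔE = hc/λ = 6.626×10^-34·2.998×10^8/1.29×10^-7 m = 1.540×10^-18 J.
Since ΔE = (3² − 1²)E_1, E_1 = 1.925×10^-19 J, and L = h/√(8m_eE_1) = 5.59×10^-10 m = 0.559 nm.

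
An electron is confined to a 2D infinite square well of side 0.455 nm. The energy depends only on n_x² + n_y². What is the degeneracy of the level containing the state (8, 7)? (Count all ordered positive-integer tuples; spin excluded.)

The level has n_x² + n_y² = 113. The ordered positive-integer solutions are (7, 8), (8, 7).
That gives 2 states.

degeneracy = 2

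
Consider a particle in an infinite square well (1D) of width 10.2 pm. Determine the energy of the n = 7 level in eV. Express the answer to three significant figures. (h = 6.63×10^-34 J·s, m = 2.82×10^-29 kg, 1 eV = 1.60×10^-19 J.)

For an infinite well E_n = n²h²/(8mL²), so E_1 = h²/(8mL²) = (6.63×10^-34)²/(8·2.82×10^-29·(1.02×10^-11 m)²) = 1.873×10^-17 J.
Then E_7 = 7²·E_1 = 49·1.873×10^-17 J = 9.178×10^-16 J.
Converting, E_7 = 9.178×10^-16 J / (1.60×10^-19 J/eV) = 5.74×10^3 eV.

E_7 = 5.74×10^3 eV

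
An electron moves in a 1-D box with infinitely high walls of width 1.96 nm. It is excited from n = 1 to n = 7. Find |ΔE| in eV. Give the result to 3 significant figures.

E_1 = h²/(8m_eL²) = 1.568×10^-20 J.
|ΔE| = |1² − 7²|·E_1 = 48·1.568×10^-20 J = 7.526×10^-19 J = 4.70 eV.

|ΔE| = 4.70 eV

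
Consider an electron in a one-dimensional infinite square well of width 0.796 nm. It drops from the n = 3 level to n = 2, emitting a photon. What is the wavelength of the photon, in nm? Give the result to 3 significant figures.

E_1 = h²/(8m_eL²) = 9.509×10^-20 J, so ΔE = (3² − 2²)E_1 = 4.755×10^-19 J.
λ = hc/ΔE = (6.626×10^-34·2.998×10^8)/4.755×10^-19 = 4.18×10^-7 m = 418 nm.

λ = 418 nm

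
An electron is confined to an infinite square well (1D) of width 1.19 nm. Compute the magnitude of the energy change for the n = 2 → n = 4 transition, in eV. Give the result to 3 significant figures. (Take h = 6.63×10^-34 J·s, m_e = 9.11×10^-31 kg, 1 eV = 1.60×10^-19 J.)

|ΔE| = 3.19 eV

E_1 = h²/(8m_eL²) = 4.259×10^-20 J.
|ΔE| = |2² − 4²|·E_1 = 12·4.259×10^-20 J = 5.111×10^-19 J = 3.19 eV.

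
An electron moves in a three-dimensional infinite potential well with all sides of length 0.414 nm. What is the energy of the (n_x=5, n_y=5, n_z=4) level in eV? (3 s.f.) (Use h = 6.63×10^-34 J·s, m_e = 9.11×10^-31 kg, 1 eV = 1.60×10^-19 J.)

For a 3D rectangular well E = (h²/8m_e)·Σ n_i²/L_i² = (6.63×10^-34)²/(8·9.11×10^-31) · [5²/(0.414 nm)² + 5²/(0.414 nm)² + 4²/(0.414 nm)²].
Evaluating gives E = 2.323×10^-17 J = 145 eV.

E = 145 eV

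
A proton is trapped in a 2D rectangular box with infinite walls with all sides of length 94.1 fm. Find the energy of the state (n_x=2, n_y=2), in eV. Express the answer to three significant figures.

For a 2D rectangular well E = (h²/8m_p)·Σ n_i²/L_i² = (6.626×10^-34)²/(8·1.673×10^-27) · [2²/(94.1 fm)² + 2²/(94.1 fm)²].
Evaluating gives E = 2.964×10^-14 J = 1.85×10^5 eV.

E = 1.85×10^5 eV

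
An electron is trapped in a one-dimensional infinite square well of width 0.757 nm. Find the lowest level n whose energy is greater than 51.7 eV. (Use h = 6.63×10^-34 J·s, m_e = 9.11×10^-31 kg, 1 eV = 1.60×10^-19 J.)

E_1 = h²/(8m_eL²) = 1.053×10^-19 J = 0.6581 eV.
Need n² > 51.7/0.6581 = 78.56, i.e. n > 8.863.
The smallest integer satisfying this is n = 9.

n = 9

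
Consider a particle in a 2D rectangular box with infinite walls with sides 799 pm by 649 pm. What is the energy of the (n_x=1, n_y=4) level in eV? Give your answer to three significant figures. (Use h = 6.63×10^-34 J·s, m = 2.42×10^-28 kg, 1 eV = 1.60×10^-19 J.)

For a 2D rectangular well E = (h²/8m)·Σ n_i²/L_i² = (6.63×10^-34)²/(8·2.42×10^-28) · [1²/(799 pm)² + 4²/(649 pm)²].
Evaluating gives E = 8.981×10^-21 J = 0.0561 eV.

E = 0.0561 eV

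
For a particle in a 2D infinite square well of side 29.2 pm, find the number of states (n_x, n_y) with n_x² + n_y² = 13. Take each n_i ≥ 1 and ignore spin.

The level has n_x² + n_y² = 13. The ordered positive-integer solutions are (2, 3), (3, 2).
That gives 2 states.

degeneracy = 2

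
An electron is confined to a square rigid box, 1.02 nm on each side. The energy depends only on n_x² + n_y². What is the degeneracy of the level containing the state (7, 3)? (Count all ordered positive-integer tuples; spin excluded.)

The level has n_x² + n_y² = 58. The ordered positive-integer solutions are (3, 7), (7, 3).
That gives 2 states.

degeneracy = 2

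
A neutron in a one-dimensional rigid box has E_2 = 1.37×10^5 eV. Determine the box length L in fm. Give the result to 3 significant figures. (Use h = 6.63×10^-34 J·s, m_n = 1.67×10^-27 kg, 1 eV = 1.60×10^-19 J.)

From E_n = n²h²/(8m_nL²), L = n·h/√(8m_nE_n).
E_2 = 1.37×10^5 eV = 2.192×10^-14 J, so L = 2·6.63×10^-34/√(8·1.67×10^-27·2.192×10^-14) = 7.75×10^-14 m = 77.5 fm.

L = 77.5 fm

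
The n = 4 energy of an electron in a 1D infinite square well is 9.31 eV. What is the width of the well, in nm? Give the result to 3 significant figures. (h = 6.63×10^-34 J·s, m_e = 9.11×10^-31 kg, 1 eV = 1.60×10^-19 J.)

From E_n = n²h²/(8m_eL²), L = n·h/√(8m_eE_n).
E_4 = 9.31 eV = 1.490×10^-18 J, so L = 4·6.63×10^-34/√(8·9.11×10^-31·1.490×10^-18) = 8.05×10^-10 m = 0.805 nm.

L = 0.805 nm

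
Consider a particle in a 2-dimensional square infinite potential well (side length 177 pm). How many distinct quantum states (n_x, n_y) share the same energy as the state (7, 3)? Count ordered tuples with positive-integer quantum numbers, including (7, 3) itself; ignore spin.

The level has n_x² + n_y² = 58. The ordered positive-integer solutions are (3, 7), (7, 3).
That gives 2 states.

degeneracy = 2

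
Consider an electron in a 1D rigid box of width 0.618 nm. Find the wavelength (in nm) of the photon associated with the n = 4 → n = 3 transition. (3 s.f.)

λ = 180 nm

E_1 = h²/(8m_eL²) = 1.577×10^-19 J, so ΔE = (4² − 3²)E_1 = 1.104×10^-18 J.
λ = hc/ΔE = (6.626×10^-34·2.998×10^8)/1.104×10^-18 = 1.80×10^-7 m = 180 nm.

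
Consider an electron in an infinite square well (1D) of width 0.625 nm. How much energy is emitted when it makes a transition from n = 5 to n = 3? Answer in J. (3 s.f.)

E_1 = h²/(8m_eL²) = 1.542×10^-19 J.
|ΔE| = |5² − 3²|·E_1 = 16·1.542×10^-19 J = 2.47×10^-18 J.

|ΔE| = 2.47×10^-18 J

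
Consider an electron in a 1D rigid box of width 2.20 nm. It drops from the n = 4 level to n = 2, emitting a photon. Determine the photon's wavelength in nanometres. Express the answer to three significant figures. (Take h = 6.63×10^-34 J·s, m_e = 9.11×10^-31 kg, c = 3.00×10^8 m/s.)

E_1 = h²/(8m_eL²) = 1.246×10^-20 J, so ΔE = (4² − 2²)E_1 = 1.495×10^-19 J.
λ = hc/ΔE = (6.63×10^-34·3.00×10^8)/1.495×10^-19 = 1.33×10^-6 m = 1.33×10^3 nm.

λ = 1.33×10^3 nm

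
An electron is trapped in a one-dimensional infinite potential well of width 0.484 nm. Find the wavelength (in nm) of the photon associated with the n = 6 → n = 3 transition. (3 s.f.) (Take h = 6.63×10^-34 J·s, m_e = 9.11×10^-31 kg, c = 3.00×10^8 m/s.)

E_1 = h²/(8m_eL²) = 2.575×10^-19 J, so ΔE = (6² − 3²)E_1 = 6.952×10^-18 J.
λ = hc/ΔE = (6.63×10^-34·3.00×10^8)/6.952×10^-18 = 2.86×10^-8 m = 28.6 nm.

λ = 28.6 nm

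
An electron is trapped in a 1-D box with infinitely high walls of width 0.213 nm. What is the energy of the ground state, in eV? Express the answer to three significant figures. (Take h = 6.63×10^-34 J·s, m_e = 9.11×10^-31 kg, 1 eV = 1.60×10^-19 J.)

E_1 = 8.31 eV

For an infinite well E_n = n²h²/(8m_eL²), so E_1 = h²/(8m_eL²) = (6.63×10^-34)²/(8·9.11×10^-31·(2.13×10^-10 m)²) = 1.329×10^-18 J.
Converting, E_1 = 1.329×10^-18 J / (1.60×10^-19 J/eV) = 8.31 eV.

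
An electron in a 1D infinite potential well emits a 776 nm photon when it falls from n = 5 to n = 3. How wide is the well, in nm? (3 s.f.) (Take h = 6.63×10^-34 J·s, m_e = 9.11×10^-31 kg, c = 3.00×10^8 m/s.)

L = 1.94 nm

The photon carries ΔE = hc/λ = 6.63×10^-34·3.00×10^8/7.76×10^-7 m = 2.563×10^-19 J.
Since ΔE = (5² − 3²)E_1, E_1 = 1.602×10^-20 J, and L = h/√(8m_eE_1) = 1.94×10^-9 m = 1.94 nm.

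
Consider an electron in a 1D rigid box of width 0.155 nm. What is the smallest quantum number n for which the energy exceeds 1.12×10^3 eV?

E_1 = h²/(8m_eL²) = 2.508×10^-18 J = 15.66 eV.
Need n² > 1.12×10^3/15.66 = 71.52, i.e. n > 8.457.
The smallest integer satisfying this is n = 9.

n = 9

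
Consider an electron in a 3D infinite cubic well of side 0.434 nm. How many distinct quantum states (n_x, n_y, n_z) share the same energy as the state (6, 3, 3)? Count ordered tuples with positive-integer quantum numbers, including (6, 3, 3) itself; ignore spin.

The level has n_x² + n_y² + n_z² = 54. The ordered positive-integer solutions are (1, 2, 7), (1, 7, 2), (2, 1, 7), (2, 5, 5), (2, 7, 1), (3, 3, 6), (3, 6, 3), (5, 2, 5), (5, 5, 2), (6, 3, 3), (7, 1, 2), (7, 2, 1).
That gives 12 states.

degeneracy = 12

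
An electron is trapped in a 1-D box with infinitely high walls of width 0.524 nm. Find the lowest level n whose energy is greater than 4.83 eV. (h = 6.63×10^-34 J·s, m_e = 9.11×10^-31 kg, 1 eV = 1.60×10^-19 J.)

E_1 = h²/(8m_eL²) = 2.197×10^-19 J = 1.373 eV.
Need n² > 4.83/1.373 = 3.518, i.e. n > 1.876.
The smallest integer satisfying this is n = 2.

n = 2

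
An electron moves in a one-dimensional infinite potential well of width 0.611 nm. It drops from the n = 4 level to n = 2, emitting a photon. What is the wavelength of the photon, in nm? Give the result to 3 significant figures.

E_1 = h²/(8m_eL²) = 1.614×10^-19 J, so ΔE = (4² − 2²)E_1 = 1.937×10^-18 J.
λ = hc/ΔE = (6.626×10^-34·2.998×10^8)/1.937×10^-18 = 1.03×10^-7 m = 103 nm.

λ = 103 nm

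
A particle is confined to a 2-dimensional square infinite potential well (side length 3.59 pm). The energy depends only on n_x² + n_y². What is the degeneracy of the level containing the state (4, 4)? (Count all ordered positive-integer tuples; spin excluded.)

degeneracy = 1

The level has n_x² + n_y² = 32. The ordered positive-integer solutions are (4, 4).
That gives 1 state.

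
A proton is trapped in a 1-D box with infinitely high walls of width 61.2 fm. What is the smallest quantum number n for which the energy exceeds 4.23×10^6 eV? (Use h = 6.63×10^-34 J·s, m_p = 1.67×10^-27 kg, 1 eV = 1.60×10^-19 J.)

E_1 = h²/(8m_pL²) = 8.785×10^-15 J = 5.491×10^4 eV.
Need n² > 4.23×10^6/5.491×10^4 = 77.04, i.e. n > 8.777.
The smallest integer satisfying this is n = 9.

n = 9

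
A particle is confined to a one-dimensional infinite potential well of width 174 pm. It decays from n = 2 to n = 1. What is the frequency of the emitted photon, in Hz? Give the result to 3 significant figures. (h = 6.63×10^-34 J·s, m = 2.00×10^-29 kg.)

f = 4.11×10^14 Hz

E_1 = h²/(8mL²) = 9.074×10^-20 J and ΔE = (2² − 1²)E_1 = 2.722×10^-19 J.
f = ΔE/h = 2.722×10^-19/6.63×10^-34 = 4.11×10^14 Hz.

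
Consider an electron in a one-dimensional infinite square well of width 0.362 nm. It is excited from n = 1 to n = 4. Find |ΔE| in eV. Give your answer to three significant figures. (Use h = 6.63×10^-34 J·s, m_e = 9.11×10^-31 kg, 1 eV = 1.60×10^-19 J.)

|ΔE| = 43.1 eV

E_1 = h²/(8m_eL²) = 4.603×10^-19 J.
|ΔE| = |1² − 4²|·E_1 = 15·4.603×10^-19 J = 6.904×10^-18 J = 43.1 eV.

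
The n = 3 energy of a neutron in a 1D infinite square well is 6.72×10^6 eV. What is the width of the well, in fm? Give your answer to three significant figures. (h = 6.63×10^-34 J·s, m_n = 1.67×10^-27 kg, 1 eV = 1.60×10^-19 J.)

From E_n = n²h²/(8m_nL²), L = n·h/√(8m_nE_n).
E_3 = 6.72×10^6 eV = 1.075×10^-12 J, so L = 3·6.63×10^-34/√(8·1.67×10^-27·1.075×10^-12) = 1.66×10^-14 m = 16.6 fm.

L = 16.6 fm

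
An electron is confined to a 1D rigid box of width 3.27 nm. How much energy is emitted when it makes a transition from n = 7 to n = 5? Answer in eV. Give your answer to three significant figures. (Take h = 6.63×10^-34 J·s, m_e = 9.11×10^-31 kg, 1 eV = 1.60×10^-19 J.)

E_1 = h²/(8m_eL²) = 5.641×10^-21 J.
|ΔE| = |7² − 5²|·E_1 = 24·5.641×10^-21 J = 1.354×10^-19 J = 0.846 eV.

|ΔE| = 0.846 eV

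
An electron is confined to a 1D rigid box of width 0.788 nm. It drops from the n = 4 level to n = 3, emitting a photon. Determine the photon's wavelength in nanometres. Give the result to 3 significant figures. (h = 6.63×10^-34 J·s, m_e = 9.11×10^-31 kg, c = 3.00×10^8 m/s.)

λ = 293 nm

E_1 = h²/(8m_eL²) = 9.713×10^-20 J, so ΔE = (4² − 3²)E_1 = 6.799×10^-19 J.
λ = hc/ΔE = (6.63×10^-34·3.00×10^8)/6.799×10^-19 = 2.93×10^-7 m = 293 nm.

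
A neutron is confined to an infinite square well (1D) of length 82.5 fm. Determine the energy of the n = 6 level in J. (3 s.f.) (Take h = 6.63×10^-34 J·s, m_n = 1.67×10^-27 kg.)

E_6 = 1.74×10^-13 J

For an infinite well E_n = n²h²/(8m_nL²), so E_1 = h²/(8m_nL²) = (6.63×10^-34)²/(8·1.67×10^-27·(8.25×10^-14 m)²) = 4.834×10^-15 J.
Then E_6 = 6²·E_1 = 36·4.834×10^-15 J = 1.74×10^-13 J.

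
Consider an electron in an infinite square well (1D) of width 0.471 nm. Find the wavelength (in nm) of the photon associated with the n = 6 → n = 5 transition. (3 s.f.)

E_1 = h²/(8m_eL²) = 2.716×10^-19 J, so ΔE = (6² − 5²)E_1 = 2.988×10^-18 J.
λ = hc/ΔE = (6.626×10^-34·2.998×10^8)/2.988×10^-18 = 6.65×10^-8 m = 66.5 nm.

λ = 66.5 nm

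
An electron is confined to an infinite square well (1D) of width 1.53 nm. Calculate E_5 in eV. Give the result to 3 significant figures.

For an infinite well E_n = n²h²/(8m_eL²), so E_1 = h²/(8m_eL²) = (6.626×10^-34)²/(8·9.109×10^-31·(1.53×10^-9 m)²) = 2.574×10^-20 J.
Then E_5 = 5²·E_1 = 25·2.574×10^-20 J = 6.435×10^-19 J.
Converting, E_5 = 6.435×10^-19 J / (1.602×10^-19 J/eV) = 4.02 eV.

E_5 = 4.02 eV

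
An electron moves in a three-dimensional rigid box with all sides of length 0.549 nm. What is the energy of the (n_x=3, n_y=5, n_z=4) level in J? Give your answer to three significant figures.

E = 9.99×10^-18 J

For a 3D rectangular well E = (h²/8m_e)·Σ n_i²/L_i² = (6.626×10^-34)²/(8·9.109×10^-31) · [3²/(0.549 nm)² + 5²/(0.549 nm)² + 4²/(0.549 nm)²].
Evaluating gives E = 9.99×10^-18 J.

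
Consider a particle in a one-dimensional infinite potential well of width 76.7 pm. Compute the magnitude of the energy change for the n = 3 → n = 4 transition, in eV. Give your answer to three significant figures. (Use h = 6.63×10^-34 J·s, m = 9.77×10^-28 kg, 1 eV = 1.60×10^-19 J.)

|ΔE| = 0.418 eV

E_1 = h²/(8mL²) = 9.560×10^-21 J.
|ΔE| = |3² − 4²|·E_1 = 7·9.560×10^-21 J = 6.692×10^-20 J = 0.418 eV.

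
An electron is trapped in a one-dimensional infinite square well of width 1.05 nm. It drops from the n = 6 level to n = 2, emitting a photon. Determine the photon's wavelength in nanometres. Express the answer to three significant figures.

λ = 114 nm

E_1 = h²/(8m_eL²) = 5.465×10^-20 J, so ΔE = (6² − 2²)E_1 = 1.749×10^-18 J.
λ = hc/ΔE = (6.626×10^-34·2.998×10^8)/1.749×10^-18 = 1.14×10^-7 m = 114 nm.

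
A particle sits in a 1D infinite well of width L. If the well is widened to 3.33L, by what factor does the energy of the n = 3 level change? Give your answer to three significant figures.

0.0902

E_n ∝ 1/L², so the energy scales by 1/3.33² = 0.0902.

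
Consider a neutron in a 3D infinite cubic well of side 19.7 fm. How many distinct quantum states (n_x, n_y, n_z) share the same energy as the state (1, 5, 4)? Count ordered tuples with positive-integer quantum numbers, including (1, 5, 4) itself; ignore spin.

degeneracy = 6

The level has n_x² + n_y² + n_z² = 42. The ordered positive-integer solutions are (1, 4, 5), (1, 5, 4), (4, 1, 5), (4, 5, 1), (5, 1, 4), (5, 4, 1).
That gives 6 states.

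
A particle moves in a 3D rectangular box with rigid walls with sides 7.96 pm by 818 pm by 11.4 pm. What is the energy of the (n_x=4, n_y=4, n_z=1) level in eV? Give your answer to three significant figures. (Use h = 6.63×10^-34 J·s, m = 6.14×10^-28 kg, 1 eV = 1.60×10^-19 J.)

For a 3D rectangular well E = (h²/8m)·Σ n_i²/L_i² = (6.63×10^-34)²/(8·6.14×10^-28) · [4²/(7.96 pm)² + 4²/(818 pm)² + 1²/(11.4 pm)²].
Evaluating gives E = 2.329×10^-17 J = 146 eV.

E = 146 eV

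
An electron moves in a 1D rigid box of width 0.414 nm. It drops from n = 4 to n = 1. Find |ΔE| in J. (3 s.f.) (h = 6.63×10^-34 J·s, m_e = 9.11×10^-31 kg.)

E_1 = h²/(8m_eL²) = 3.519×10^-19 J.
|ΔE| = |4² − 1²|·E_1 = 15·3.519×10^-19 J = 5.28×10^-18 J.

|ΔE| = 5.28×10^-18 J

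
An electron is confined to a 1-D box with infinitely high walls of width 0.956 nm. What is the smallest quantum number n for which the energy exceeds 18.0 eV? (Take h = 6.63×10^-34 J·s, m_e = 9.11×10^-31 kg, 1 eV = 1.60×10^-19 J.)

n = 7

E_1 = h²/(8m_eL²) = 6.599×10^-20 J = 0.4124 eV.
Need n² > 18.0/0.4124 = 43.65, i.e. n > 6.607.
The smallest integer satisfying this is n = 7.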